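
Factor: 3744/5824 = 2^ ( - 1 )*3^2*7^( - 1) =9/14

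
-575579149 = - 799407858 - - 223828709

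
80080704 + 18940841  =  99021545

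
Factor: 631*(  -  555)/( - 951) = 116735/317= 5^1*37^1 * 317^ (  -  1)*631^1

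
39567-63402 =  - 23835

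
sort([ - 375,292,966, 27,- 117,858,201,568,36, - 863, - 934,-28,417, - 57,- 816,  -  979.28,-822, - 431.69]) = [-979.28,- 934, - 863,-822, - 816, - 431.69,  -  375,-117 ,- 57, - 28,27 , 36, 201,292,  417,568,858,966]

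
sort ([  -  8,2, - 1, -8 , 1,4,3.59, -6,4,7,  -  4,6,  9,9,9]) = [-8, - 8, - 6, - 4, - 1,1,2,3.59,4,4, 6,7, 9,9,9]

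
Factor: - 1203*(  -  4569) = 3^2*  401^1*1523^1=5496507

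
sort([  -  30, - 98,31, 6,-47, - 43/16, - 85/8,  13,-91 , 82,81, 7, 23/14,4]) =[ - 98,  -  91,  -  47,  -  30  , - 85/8, - 43/16,23/14, 4,  6,7,13  ,  31, 81,82]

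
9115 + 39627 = 48742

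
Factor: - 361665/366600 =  - 513/520=- 2^ ( -3)*3^3*5^( - 1 )*13^( - 1 ) * 19^1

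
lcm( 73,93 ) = 6789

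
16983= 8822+8161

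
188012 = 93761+94251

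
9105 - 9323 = -218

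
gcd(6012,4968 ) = 36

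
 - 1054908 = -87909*12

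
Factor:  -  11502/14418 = -71^1*89^(  -  1) = -71/89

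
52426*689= 36121514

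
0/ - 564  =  0/1= - 0.00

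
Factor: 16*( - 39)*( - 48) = 29952 = 2^8*3^2*13^1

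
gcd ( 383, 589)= 1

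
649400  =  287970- - 361430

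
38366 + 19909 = 58275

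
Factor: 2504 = 2^3*313^1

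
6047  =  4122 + 1925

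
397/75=397/75 = 5.29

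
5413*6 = 32478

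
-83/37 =-3 + 28/37 = -2.24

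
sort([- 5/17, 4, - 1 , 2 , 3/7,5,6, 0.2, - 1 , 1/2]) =[ - 1, - 1,-5/17, 0.2, 3/7,  1/2, 2,  4, 5,  6 ]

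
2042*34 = 69428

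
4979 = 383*13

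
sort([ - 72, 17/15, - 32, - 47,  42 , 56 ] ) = [ - 72, - 47, - 32, 17/15,42, 56] 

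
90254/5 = 90254/5 = 18050.80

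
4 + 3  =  7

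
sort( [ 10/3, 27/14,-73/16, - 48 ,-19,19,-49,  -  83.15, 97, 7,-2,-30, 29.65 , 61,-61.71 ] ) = [-83.15, - 61.71, - 49, - 48,  -  30,-19, - 73/16, - 2,27/14, 10/3, 7, 19, 29.65 , 61 , 97]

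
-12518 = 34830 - 47348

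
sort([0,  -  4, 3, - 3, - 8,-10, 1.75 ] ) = [ - 10, - 8, - 4 , - 3, 0, 1.75,3]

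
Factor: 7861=7^1* 1123^1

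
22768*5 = 113840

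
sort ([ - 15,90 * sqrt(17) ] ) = [ - 15,90*sqrt( 17 )] 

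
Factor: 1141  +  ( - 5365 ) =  - 4224 = -2^7*3^1*11^1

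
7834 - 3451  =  4383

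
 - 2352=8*( - 294 )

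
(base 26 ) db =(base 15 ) 184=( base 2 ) 101011101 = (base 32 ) at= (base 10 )349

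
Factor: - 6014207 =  - 601^1*10007^1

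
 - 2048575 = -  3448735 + 1400160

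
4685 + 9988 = 14673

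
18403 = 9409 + 8994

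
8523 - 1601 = 6922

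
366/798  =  61/133= 0.46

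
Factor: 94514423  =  53^2*33647^1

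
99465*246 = 24468390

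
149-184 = - 35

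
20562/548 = 10281/274 = 37.52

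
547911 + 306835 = 854746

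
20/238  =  10/119 = 0.08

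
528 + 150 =678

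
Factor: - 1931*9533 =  - 1931^1*9533^1 = -  18408223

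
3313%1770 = 1543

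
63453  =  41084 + 22369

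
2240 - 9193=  - 6953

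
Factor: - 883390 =  -  2^1*5^1 *88339^1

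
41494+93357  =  134851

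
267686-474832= - 207146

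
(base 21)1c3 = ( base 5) 10241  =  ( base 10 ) 696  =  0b1010111000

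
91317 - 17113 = 74204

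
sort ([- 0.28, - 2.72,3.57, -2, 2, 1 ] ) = [ - 2.72, - 2, -0.28,1, 2, 3.57]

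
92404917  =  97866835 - 5461918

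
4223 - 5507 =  - 1284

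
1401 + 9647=11048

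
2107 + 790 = 2897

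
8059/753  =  8059/753 = 10.70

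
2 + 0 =2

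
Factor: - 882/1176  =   - 3/4 = - 2^( - 2) * 3^1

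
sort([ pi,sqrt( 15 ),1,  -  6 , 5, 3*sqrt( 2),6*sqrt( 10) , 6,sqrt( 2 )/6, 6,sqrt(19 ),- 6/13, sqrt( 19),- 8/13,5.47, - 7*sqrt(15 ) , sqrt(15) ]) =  [ - 7 * sqrt(15), -6,-8/13, - 6/13, sqrt(2)/6,1,pi, sqrt(15 ),sqrt( 15 ), 3*sqrt(2),sqrt(19), sqrt(19),5,5.47  ,  6,6,  6*sqrt(10) ]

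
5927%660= 647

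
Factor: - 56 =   -  2^3*7^1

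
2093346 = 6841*306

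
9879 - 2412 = 7467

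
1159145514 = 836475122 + 322670392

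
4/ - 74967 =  - 1 + 74963/74967=-0.00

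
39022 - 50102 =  -11080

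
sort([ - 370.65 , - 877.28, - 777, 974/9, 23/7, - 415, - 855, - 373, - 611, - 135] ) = [ - 877.28, -855, - 777 ,-611, - 415, - 373, - 370.65 , - 135, 23/7,  974/9]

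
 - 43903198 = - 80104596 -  - 36201398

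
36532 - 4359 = 32173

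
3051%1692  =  1359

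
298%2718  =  298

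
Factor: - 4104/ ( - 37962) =2^2*37^ ( - 1) = 4/37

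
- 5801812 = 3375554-9177366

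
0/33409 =0=0.00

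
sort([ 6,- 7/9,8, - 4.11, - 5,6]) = [ - 5 ,-4.11, - 7/9,6, 6,  8] 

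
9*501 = 4509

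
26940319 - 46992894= - 20052575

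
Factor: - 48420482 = -2^1*11^1*53^1*131^1*317^1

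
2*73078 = 146156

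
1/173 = 1/173  =  0.01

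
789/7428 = 263/2476 = 0.11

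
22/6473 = 22/6473   =  0.00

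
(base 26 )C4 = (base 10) 316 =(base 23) dh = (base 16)13c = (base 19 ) gc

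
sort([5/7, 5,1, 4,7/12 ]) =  [7/12, 5/7, 1, 4, 5]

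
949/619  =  1 + 330/619 = 1.53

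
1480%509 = 462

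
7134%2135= 729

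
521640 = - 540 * ( - 966)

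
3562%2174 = 1388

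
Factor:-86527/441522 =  - 2^( - 1)*3^( - 2 ) * 7^1*19^(  -  1 ) * 47^1*263^1*1291^( - 1)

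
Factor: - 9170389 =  - 31^1*295819^1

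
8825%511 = 138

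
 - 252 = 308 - 560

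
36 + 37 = 73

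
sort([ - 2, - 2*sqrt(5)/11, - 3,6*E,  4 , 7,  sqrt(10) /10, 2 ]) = [  -  3, - 2, - 2 * sqrt( 5 ) /11, sqrt( 10)/10,2,4,7,6* E ] 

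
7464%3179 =1106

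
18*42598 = 766764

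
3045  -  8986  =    -  5941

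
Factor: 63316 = 2^2*11^1*1439^1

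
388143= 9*43127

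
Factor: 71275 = 5^2*2851^1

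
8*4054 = 32432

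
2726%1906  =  820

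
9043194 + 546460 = 9589654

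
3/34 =3/34 = 0.09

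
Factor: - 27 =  - 3^3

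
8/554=4/277 = 0.01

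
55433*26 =1441258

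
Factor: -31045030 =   -  2^1*5^1*3104503^1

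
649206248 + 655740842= 1304947090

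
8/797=8/797=0.01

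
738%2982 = 738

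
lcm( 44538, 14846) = 44538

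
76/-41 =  - 2 + 6/41 = -1.85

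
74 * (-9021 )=  -  667554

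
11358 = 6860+4498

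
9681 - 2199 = 7482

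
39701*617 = 24495517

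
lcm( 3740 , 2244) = 11220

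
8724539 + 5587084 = 14311623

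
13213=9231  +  3982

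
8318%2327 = 1337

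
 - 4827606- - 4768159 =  - 59447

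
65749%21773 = 430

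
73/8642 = 73/8642 = 0.01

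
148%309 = 148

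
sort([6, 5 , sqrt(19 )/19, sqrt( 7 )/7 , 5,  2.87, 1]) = [sqrt( 19 ) /19, sqrt( 7)/7,1, 2.87,5, 5, 6]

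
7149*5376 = 38433024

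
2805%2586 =219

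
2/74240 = 1/37120   =  0.00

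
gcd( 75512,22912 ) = 8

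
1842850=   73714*25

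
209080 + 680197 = 889277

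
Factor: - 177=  - 3^1 * 59^1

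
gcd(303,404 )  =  101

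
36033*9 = 324297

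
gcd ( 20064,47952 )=48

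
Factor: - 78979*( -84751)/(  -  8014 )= - 6693549229/8014 = -2^(-1 ) * 4007^ ( - 1)*78979^1 * 84751^1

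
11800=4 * 2950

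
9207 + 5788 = 14995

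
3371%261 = 239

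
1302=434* 3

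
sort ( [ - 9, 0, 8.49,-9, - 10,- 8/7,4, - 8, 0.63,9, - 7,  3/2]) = [ - 10,-9,-9, - 8,-7,  -  8/7,0, 0.63, 3/2,4,8.49,9] 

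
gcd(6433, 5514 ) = 919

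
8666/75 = 8666/75 = 115.55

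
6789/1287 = 2263/429 = 5.28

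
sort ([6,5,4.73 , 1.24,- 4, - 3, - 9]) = [ - 9, - 4,  -  3 , 1.24,4.73, 5,6]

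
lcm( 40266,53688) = 161064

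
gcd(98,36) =2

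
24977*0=0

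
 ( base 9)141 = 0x76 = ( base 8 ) 166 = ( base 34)3g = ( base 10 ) 118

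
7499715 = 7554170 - 54455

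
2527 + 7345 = 9872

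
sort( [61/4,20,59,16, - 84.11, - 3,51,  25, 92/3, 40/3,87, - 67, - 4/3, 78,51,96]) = [ - 84.11, - 67 , - 3, - 4/3, 40/3,61/4,16, 20,  25,92/3,51,51,59, 78, 87,96 ] 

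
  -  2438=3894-6332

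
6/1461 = 2/487 = 0.00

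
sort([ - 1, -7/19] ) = [ - 1, - 7/19 ]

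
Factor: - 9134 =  - 2^1*4567^1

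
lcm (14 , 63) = 126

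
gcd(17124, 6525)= 3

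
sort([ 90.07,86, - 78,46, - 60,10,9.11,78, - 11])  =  [ - 78, - 60,-11, 9.11, 10 , 46,78,86,90.07] 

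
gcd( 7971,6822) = 3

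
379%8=3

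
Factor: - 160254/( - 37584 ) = 307/72  =  2^( - 3)*3^(- 2)*307^1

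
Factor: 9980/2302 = 2^1*5^1*499^1 * 1151^ (-1)  =  4990/1151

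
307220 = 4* 76805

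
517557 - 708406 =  - 190849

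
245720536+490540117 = 736260653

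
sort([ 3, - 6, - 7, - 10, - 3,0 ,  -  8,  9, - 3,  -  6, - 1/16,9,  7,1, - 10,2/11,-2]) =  [ - 10, - 10,  -  8, - 7, - 6,-6, - 3 ,  -  3, - 2, - 1/16,0, 2/11,1,3, 7,9,9 ] 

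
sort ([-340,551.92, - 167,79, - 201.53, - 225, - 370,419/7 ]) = [- 370, -340, - 225, - 201.53, - 167, 419/7,79, 551.92]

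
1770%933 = 837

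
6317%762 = 221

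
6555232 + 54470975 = 61026207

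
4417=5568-1151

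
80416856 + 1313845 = 81730701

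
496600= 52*9550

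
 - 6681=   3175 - 9856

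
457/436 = 457/436 = 1.05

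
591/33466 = 591/33466 = 0.02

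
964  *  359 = 346076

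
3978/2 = 1989 = 1989.00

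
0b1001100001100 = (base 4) 1030030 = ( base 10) 4876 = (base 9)6617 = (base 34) 47E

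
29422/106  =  14711/53= 277.57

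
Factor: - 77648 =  - 2^4*23^1*211^1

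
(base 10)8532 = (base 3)102201000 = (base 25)dg7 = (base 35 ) 6XR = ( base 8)20524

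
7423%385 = 108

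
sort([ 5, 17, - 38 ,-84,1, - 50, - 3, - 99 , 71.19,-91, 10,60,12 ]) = [-99,-91 ,-84,-50, - 38,-3,1,5,10, 12,17,60, 71.19]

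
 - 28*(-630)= 17640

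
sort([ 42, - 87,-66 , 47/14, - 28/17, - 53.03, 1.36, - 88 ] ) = [-88, - 87, - 66, - 53.03,-28/17,1.36,47/14 , 42] 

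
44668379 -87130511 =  - 42462132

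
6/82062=1/13677 = 0.00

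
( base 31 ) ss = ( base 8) 1600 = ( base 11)745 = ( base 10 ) 896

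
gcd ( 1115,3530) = 5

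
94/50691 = 94/50691 = 0.00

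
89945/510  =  176 + 37/102 =176.36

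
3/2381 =3/2381 =0.00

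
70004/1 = 70004 = 70004.00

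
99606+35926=135532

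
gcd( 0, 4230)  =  4230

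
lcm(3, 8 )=24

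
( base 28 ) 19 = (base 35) 12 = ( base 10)37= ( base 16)25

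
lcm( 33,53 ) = 1749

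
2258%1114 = 30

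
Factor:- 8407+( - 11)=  - 8418 = - 2^1 * 3^1*23^1*61^1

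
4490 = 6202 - 1712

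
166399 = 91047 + 75352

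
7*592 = 4144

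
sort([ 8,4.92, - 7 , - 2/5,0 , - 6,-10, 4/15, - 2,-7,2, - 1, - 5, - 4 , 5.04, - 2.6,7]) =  [ - 10, - 7, - 7,- 6,  -  5, - 4 , - 2.6, - 2 , - 1 , - 2/5, 0,4/15,2,4.92 , 5.04, 7,8]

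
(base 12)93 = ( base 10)111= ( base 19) 5g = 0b1101111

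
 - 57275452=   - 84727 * 676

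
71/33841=71/33841 = 0.00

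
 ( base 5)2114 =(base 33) 8K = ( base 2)100011100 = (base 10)284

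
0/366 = 0 =0.00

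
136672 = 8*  17084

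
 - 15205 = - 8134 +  - 7071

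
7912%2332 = 916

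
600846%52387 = 24589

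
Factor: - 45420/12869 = -60/17 = - 2^2*3^1*5^1*17^(-1 ) 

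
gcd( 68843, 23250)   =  1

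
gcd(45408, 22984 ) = 8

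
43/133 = 43/133 = 0.32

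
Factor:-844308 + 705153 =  - 3^1*5^1 * 9277^1 = - 139155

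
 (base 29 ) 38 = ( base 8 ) 137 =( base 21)4b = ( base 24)3n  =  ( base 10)95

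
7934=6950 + 984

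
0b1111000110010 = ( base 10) 7730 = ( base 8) 17062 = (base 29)95g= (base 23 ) EE2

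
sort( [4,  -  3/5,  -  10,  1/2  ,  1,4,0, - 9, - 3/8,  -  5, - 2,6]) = [ - 10,-9, - 5 ,  -  2 ,  -  3/5,  -  3/8, 0,1/2, 1, 4, 4,6 ]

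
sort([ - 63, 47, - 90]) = [ -90, - 63,47]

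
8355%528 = 435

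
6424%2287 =1850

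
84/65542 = 42/32771 = 0.00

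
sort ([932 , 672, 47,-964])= [ - 964, 47, 672, 932]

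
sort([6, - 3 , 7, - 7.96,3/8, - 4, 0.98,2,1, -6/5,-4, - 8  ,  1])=[  -  8, - 7.96,  -  4, - 4, - 3, - 6/5, 3/8, 0.98, 1,1, 2,6 , 7]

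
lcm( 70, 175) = 350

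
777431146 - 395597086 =381834060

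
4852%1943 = 966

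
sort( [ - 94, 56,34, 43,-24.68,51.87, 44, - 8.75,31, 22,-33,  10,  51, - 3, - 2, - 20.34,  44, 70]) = [ - 94, - 33, - 24.68, - 20.34, - 8.75,- 3, - 2, 10, 22, 31, 34, 43, 44,  44, 51, 51.87,56,70]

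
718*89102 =63975236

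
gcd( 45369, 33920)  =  1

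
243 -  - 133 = 376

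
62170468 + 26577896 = 88748364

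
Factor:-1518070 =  - 2^1 *5^1*31^1*59^1*83^1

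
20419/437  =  46  +  317/437 = 46.73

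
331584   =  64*5181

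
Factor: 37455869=11^1*3405079^1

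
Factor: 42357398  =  2^1*23^1*59^1*15607^1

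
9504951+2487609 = 11992560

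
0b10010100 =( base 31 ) 4o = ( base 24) 64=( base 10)148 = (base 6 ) 404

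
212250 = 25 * 8490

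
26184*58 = 1518672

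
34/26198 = 17/13099 = 0.00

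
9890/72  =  4945/36 = 137.36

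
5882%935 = 272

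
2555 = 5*511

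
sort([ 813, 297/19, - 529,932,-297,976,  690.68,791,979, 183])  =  [ - 529, - 297 , 297/19,183, 690.68,791,813, 932,976, 979]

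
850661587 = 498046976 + 352614611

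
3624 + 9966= 13590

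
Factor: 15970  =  2^1 * 5^1*1597^1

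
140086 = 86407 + 53679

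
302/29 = 10 +12/29 = 10.41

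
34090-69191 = -35101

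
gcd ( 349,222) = 1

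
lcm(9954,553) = 9954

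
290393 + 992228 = 1282621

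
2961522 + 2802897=5764419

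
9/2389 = 9/2389 = 0.00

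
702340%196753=112081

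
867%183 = 135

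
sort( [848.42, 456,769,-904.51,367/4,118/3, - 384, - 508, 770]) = [-904.51,  -  508, - 384  ,  118/3 , 367/4,456,769, 770,848.42 ] 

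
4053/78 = 1351/26 = 51.96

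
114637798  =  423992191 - 309354393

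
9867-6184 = 3683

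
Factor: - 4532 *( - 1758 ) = 2^3*3^1*11^1*103^1*293^1 = 7967256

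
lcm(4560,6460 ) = 77520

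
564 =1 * 564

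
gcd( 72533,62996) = 1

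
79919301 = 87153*917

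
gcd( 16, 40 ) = 8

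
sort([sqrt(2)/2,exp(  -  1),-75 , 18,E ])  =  [ - 75,exp( - 1 ),sqrt(2)/2,E,18 ] 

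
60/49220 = 3/2461 = 0.00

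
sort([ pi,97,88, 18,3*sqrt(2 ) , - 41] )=[  -  41,pi,3*sqrt( 2),18,88, 97] 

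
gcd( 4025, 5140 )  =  5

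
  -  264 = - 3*88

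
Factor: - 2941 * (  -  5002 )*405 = 5957907210 = 2^1*3^4*5^1 *17^1*41^1*61^1*173^1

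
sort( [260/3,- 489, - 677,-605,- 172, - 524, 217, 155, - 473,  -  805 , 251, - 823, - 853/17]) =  [ - 823, - 805, - 677, - 605,  -  524,-489, - 473,- 172,-853/17 , 260/3,155, 217 , 251 ] 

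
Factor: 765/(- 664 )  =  -2^( - 3)*3^2  *5^1*17^1 * 83^( - 1 )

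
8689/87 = 8689/87 = 99.87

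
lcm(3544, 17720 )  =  17720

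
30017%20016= 10001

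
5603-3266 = 2337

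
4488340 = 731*6140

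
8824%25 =24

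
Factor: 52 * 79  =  4108 = 2^2*13^1 * 79^1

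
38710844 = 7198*5378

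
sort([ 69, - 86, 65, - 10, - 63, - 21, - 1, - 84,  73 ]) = [ -86, - 84, - 63, - 21, - 10 , - 1,65, 69,  73]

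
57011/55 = 1036 + 31/55 = 1036.56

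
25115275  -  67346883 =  - 42231608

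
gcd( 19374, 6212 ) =2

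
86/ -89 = -86/89 = -0.97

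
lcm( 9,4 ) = 36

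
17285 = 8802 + 8483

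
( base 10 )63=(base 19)36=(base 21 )30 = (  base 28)27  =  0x3f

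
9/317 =9/317 = 0.03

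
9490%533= 429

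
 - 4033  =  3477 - 7510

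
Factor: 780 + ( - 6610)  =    -  2^1*5^1 * 11^1 * 53^1=- 5830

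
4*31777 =127108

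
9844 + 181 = 10025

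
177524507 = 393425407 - 215900900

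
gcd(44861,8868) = 1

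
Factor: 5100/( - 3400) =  - 3/2 = - 2^( - 1)*3^1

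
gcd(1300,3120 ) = 260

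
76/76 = 1= 1.00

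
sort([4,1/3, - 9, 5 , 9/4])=[ - 9,1/3,9/4, 4 , 5 ]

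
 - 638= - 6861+6223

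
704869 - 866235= - 161366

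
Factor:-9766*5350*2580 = - 134800098000 = -2^4*3^1*5^3*19^1 *43^1*107^1*257^1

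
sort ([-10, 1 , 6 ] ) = [ - 10, 1, 6 ] 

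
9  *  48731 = 438579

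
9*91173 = 820557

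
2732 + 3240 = 5972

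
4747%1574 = 25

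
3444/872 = 3 + 207/218 = 3.95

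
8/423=8/423 = 0.02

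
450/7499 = 450/7499=0.06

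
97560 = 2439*40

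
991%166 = 161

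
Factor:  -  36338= - 2^1 * 18169^1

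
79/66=79/66 = 1.20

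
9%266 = 9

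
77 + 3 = 80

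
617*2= 1234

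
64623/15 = 4308 + 1/5 = 4308.20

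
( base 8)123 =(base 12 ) 6B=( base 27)32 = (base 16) 53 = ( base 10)83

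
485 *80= 38800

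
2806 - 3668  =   - 862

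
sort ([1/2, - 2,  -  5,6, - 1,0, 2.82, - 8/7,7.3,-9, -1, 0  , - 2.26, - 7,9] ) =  [- 9, - 7, - 5,-2.26, - 2,-8/7, -1, - 1,  0 , 0,1/2, 2.82, 6, 7.3, 9 ]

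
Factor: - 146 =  - 2^1* 73^1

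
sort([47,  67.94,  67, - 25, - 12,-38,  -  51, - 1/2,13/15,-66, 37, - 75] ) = [ - 75, - 66, - 51, - 38, - 25, - 12, - 1/2 , 13/15, 37,47,67,67.94]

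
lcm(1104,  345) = 5520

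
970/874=485/437 = 1.11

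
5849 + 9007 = 14856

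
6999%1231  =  844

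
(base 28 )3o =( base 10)108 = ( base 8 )154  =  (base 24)4c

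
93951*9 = 845559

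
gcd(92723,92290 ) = 1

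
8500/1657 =5 + 215/1657  =  5.13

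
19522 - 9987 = 9535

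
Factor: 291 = 3^1*97^1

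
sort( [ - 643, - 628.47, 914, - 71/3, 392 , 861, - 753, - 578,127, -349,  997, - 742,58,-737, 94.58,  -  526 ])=[-753, - 742,  -  737, - 643, - 628.47, - 578,  -  526, - 349,- 71/3, 58 , 94.58, 127,392,861,914, 997]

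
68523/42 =3263/2  =  1631.50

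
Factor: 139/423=3^( - 2) * 47^(-1)*139^1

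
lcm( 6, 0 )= 0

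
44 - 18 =26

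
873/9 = 97 = 97.00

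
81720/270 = 302 + 2/3 = 302.67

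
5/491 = 5/491 = 0.01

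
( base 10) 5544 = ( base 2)1010110101000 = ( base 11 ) 4190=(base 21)CC0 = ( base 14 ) 2040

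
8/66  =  4/33=0.12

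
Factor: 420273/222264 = 953/504  =  2^(  -  3)*3^ ( - 2)*7^( - 1 ) * 953^1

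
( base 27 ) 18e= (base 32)TV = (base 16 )3bf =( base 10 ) 959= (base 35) re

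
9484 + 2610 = 12094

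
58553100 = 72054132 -13501032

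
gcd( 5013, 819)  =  9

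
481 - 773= -292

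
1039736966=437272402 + 602464564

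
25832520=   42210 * 612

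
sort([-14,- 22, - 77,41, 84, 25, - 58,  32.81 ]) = [- 77, - 58, - 22,- 14, 25, 32.81,41,84]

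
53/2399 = 53/2399 = 0.02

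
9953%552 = 17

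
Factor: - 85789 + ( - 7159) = -92948 = - 2^2*19^1*1223^1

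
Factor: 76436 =2^2*97^1*197^1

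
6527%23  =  18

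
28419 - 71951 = -43532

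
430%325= 105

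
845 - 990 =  - 145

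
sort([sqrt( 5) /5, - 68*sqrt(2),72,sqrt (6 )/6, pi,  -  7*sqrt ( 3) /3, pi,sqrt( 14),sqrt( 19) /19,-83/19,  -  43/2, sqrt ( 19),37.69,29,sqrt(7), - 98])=[  -  98, - 68*sqrt( 2),-43/2 , - 83/19,- 7*sqrt( 3) /3,sqrt( 19)/19,sqrt( 6 )/6,sqrt( 5) /5, sqrt( 7), pi , pi,sqrt(14),sqrt(19), 29, 37.69,72]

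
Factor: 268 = 2^2*67^1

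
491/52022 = 491/52022  =  0.01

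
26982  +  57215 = 84197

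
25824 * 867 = 22389408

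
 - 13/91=  -  1/7= - 0.14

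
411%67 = 9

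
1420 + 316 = 1736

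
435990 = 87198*5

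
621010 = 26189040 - 25568030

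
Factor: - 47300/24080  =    -  55/28=- 2^ ( -2)*5^1*7^( - 1)*11^1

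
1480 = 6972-5492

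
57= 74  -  17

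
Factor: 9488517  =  3^1*3162839^1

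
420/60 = 7 = 7.00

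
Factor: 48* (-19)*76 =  - 69312  =  - 2^6  *3^1*19^2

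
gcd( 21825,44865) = 45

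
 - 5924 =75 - 5999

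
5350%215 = 190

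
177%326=177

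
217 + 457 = 674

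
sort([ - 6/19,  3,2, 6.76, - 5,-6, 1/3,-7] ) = [ - 7 , - 6, - 5, - 6/19, 1/3, 2, 3, 6.76 ]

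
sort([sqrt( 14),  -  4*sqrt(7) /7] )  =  [ - 4*sqrt(7 ) /7, sqrt( 14)] 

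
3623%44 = 15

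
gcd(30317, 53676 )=497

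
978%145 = 108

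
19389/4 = 19389/4 = 4847.25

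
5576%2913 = 2663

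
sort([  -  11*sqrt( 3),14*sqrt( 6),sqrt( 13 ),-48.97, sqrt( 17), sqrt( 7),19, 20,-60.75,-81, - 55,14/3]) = [-81, -60.75, - 55, -48.97,-11*sqrt( 3), sqrt(  7 ) , sqrt( 13 ),sqrt( 17),14/3,19, 20,14 * sqrt( 6) ]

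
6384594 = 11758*543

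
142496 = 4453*32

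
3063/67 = 3063/67 = 45.72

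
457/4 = 457/4 = 114.25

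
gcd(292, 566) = 2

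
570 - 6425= -5855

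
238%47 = 3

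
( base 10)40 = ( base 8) 50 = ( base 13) 31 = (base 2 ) 101000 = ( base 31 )19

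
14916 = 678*22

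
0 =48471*0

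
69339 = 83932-14593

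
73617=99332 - 25715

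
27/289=27/289 = 0.09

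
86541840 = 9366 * 9240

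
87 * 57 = 4959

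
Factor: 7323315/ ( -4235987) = -3^1*5^1*7^( - 1)*23^1*463^( - 1) * 1307^( - 1 )*21227^1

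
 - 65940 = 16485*( - 4 )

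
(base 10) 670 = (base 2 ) 1010011110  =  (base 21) 1aj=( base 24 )13m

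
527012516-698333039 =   -  171320523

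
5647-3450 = 2197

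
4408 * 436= 1921888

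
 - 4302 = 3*( - 1434 )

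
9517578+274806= 9792384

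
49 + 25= 74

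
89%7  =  5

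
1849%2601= 1849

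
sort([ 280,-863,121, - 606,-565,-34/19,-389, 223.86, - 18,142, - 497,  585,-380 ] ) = [ - 863,-606,-565,-497,- 389, - 380, - 18, - 34/19 , 121, 142, 223.86, 280, 585] 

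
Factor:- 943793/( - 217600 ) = 2^( - 9) *5^( - 2 )*17^( -1) * 83^2*137^1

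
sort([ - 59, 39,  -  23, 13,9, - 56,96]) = [ - 59, - 56, - 23, 9, 13, 39, 96] 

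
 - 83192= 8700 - 91892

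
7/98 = 1/14 = 0.07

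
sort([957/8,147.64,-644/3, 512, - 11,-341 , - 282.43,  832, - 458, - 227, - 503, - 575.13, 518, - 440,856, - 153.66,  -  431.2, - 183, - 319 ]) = [ - 575.13, - 503, - 458, - 440 ,-431.2, - 341,-319, - 282.43,-227, - 644/3, - 183 , - 153.66, - 11, 957/8, 147.64,  512,  518,832,  856]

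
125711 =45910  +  79801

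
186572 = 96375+90197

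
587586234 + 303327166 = 890913400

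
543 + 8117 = 8660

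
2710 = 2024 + 686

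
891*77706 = 69236046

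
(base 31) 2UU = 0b101101000010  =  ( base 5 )43012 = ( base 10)2882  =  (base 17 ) 9g9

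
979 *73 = 71467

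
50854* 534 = 27156036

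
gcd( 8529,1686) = 3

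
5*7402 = 37010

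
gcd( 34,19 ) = 1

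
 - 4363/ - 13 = 4363/13 =335.62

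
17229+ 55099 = 72328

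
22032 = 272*81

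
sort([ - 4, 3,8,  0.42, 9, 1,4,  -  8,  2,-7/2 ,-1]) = [ - 8,  -  4,  -  7/2,-1,  0.42 , 1,  2,3,4,  8,9] 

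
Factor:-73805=-5^1*29^1*509^1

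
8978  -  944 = 8034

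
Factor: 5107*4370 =22317590 = 2^1 *5^1*19^1 *23^1*5107^1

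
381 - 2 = 379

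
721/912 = 721/912  =  0.79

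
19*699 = 13281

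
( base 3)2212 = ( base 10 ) 77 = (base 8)115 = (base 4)1031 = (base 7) 140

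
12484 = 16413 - 3929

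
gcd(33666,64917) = 3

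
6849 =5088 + 1761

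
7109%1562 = 861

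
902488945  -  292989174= 609499771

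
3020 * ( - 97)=- 292940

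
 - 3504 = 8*( - 438)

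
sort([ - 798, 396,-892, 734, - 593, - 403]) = [ - 892, - 798 , - 593, - 403,396 , 734]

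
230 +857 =1087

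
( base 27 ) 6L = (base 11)157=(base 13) 111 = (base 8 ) 267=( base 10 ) 183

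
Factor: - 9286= -2^1*4643^1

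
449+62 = 511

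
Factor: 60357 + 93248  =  153605 = 5^1*31^1*991^1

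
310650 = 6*51775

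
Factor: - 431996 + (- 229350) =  - 2^1*7^1*97^1 * 487^1 = - 661346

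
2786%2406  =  380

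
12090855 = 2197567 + 9893288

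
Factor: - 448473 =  - 3^1*149491^1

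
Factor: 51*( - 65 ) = -3315 = - 3^1 * 5^1*13^1 * 17^1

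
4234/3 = 1411 + 1/3 = 1411.33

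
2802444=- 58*(  -  48318)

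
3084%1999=1085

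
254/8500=127/4250 = 0.03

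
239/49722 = 239/49722 = 0.00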